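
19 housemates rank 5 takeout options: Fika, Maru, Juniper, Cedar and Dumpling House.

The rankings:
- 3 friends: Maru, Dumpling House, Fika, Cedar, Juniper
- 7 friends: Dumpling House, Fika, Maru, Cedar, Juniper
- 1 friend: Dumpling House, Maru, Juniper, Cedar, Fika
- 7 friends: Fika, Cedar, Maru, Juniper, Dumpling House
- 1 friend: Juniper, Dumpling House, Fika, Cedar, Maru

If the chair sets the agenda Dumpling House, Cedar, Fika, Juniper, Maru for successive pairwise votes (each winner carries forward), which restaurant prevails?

Round 1: Dumpling House vs Cedar — 12–7, Dumpling House advances.
Round 2: Dumpling House vs Fika — 12–7, Dumpling House advances.
Round 3: Dumpling House vs Juniper — 11–8, Dumpling House advances.
Round 4: Dumpling House vs Maru — 9–10, Maru advances.
The agenda winner is Maru.

Maru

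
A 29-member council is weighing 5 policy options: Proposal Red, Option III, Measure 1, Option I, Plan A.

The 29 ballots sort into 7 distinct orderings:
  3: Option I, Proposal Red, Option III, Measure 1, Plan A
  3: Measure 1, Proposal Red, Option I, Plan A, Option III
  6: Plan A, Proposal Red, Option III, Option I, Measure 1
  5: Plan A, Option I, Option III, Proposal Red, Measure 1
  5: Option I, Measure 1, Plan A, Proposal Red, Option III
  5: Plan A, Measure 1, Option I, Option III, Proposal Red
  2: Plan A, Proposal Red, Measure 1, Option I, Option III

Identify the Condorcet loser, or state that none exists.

Option III

Head-to-head results (29 council members):
Proposal Red vs Option III: Proposal Red wins 19–10.
Proposal Red vs Measure 1: Proposal Red is ranked higher on 3+6+5+2 = 16 ballots, Measure 1 on 13. Proposal Red wins 16–13.
Proposal Red vs Option I: Option I, 18–11.
Proposal Red–Plan A: Plan A 23–6.
Option III vs Measure 1: Measure 1 wins 15–14.
Option III vs Option I: Option III is ranked higher on 6 ballots, Option I on 23. Option I wins 23–6.
Option III vs Plan A: 3 for Option III, 26 for Plan A — Plan A by 26–3.
Measure 1–Option I: Option I 19–10.
Measure 1 vs Plan A: 11 to 18, Plan A.
Option I–Plan A: Plan A 18–11.
Option III is beaten in every head-to-head and is the Condorcet loser.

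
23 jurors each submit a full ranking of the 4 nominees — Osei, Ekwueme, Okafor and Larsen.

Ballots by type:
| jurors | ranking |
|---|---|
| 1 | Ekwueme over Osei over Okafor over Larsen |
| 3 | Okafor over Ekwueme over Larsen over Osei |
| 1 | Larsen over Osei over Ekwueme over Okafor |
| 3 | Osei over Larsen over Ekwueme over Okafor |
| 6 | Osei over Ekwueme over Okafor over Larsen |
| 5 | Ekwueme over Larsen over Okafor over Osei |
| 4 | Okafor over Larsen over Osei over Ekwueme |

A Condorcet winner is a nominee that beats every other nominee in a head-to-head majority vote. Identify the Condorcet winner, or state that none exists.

Head-to-head results (23 jurors):
Osei vs Ekwueme: 14 to 9, Osei.
Osei vs Okafor: 11 to 12, Okafor.
Osei vs Larsen: 1+3+6 = 10 for Osei, 13 for Larsen — Larsen by 13–10.
Ekwueme vs Okafor: Ekwueme preferred on 1+1+3+6+5 = 16 ballots; Ekwueme wins 16–7.
Ekwueme vs Larsen: Ekwueme preferred on 1+3+6+5 = 15 ballots; Ekwueme wins 15–8.
Okafor vs Larsen: 1+3+6+4 = 14 for Okafor, 9 for Larsen — Okafor by 14–9.
No nominee is unbeaten: Osei loses to Okafor; Ekwueme loses to Osei; Okafor loses to Ekwueme; Larsen loses to Ekwueme. In particular Osei > Ekwueme > Okafor > Osei is a majority cycle — no Condorcet winner exists.

none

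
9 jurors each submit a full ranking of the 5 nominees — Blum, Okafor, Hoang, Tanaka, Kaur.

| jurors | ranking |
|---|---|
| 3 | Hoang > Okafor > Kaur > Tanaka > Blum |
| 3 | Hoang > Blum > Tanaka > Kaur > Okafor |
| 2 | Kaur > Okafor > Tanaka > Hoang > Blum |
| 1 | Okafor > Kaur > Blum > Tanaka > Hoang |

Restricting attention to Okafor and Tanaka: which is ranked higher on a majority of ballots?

Ballots ranking Okafor above Tanaka: 3 + 2 + 1 = 6.
Ballots ranking Tanaka above Okafor: 9 − 6 = 3.
Okafor wins the head-to-head 6–3.

Okafor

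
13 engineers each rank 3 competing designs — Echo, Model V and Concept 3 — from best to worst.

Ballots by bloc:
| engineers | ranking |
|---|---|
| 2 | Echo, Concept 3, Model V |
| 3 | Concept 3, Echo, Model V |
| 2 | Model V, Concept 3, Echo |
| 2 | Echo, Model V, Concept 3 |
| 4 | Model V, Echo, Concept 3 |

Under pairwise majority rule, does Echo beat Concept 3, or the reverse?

Echo

Ballots ranking Echo above Concept 3: 2 + 2 + 4 = 8.
Ballots ranking Concept 3 above Echo: 13 − 8 = 5.
Echo wins the head-to-head 8–5.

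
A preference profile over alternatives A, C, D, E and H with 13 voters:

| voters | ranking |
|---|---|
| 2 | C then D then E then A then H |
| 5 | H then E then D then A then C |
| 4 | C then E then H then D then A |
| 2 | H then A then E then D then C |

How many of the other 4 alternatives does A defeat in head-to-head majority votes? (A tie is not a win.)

1

A against each rival (13 voters):
A vs C: 5+2 = 7 for A, 6 for C — A by 7–6.
A–D: D 11–2.
A vs E: E wins 11–2.
A vs H: H wins 11–2.
A beats C; loses to D, E, H — 1 pairwise win.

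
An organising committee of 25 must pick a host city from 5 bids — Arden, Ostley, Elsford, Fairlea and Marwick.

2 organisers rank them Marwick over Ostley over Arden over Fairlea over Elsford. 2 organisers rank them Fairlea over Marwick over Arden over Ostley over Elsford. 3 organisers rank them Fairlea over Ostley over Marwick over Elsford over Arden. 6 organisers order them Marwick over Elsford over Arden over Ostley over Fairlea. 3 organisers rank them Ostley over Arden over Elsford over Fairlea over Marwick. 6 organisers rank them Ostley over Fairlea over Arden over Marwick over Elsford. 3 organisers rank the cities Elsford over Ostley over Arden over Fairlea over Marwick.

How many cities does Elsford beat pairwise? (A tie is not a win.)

0

Elsford against each rival (25 organisers):
Elsford vs Arden: Elsford preferred on 3+6+3 = 12 ballots; Arden wins 13–12.
Elsford vs Ostley: 9 to 16, Ostley.
Elsford–Fairlea: Fairlea 13–12.
Elsford vs Marwick: Marwick wins 19–6.
Elsford beats no one; loses to Arden, Ostley, Fairlea, Marwick — 0 pairwise wins.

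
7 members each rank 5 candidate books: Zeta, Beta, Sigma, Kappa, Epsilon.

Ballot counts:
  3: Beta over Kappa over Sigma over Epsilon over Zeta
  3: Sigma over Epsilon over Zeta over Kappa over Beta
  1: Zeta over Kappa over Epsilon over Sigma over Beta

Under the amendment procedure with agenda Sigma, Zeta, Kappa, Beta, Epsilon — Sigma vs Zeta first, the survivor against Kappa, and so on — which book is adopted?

Round 1: Sigma vs Zeta — 6–1, Sigma advances.
Round 2: Sigma vs Kappa — 3–4, Kappa advances.
Round 3: Kappa vs Beta — 4–3, Kappa advances.
Round 4: Kappa vs Epsilon — 4–3, Kappa advances.
Kappa survives the agenda.

Kappa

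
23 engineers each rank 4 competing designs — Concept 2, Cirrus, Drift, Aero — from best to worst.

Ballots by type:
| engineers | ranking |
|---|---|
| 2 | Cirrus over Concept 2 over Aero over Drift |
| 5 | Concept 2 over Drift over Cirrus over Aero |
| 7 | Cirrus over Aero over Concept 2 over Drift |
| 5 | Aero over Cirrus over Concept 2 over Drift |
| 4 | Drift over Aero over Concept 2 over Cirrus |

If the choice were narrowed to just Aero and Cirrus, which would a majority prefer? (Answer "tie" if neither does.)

Ballots ranking Aero above Cirrus: 5 + 4 = 9.
Ballots ranking Cirrus above Aero: 23 − 9 = 14.
Cirrus wins the head-to-head 14–9.

Cirrus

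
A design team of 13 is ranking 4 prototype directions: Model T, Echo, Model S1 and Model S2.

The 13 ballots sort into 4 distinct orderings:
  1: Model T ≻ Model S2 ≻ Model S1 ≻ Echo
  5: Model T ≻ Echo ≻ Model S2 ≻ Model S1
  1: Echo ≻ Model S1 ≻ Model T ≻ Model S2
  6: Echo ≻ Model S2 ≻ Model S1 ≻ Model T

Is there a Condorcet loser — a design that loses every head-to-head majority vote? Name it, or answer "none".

none

Head-to-head results (13 engineers):
Model T vs Echo: 6 to 7, Echo.
Model T vs Model S1: Model T is ranked higher on 1+5 = 6 ballots, Model S1 on 7. Model S1 wins 7–6.
Model T vs Model S2: 7 to 6, Model T.
Echo vs Model S1: Echo preferred on 5+1+6 = 12 ballots; Echo wins 12–1.
Echo vs Model S2: Echo is ranked higher on 5+1+6 = 12 ballots, Model S2 on 1. Echo wins 12–1.
Model S1 vs Model S2: 1 for Model S1, 12 for Model S2 — Model S2 by 12–1.
Each design has at least one pairwise win (Model T beats Model S2; Echo beats Model T; Model S1 beats Model T; Model S2 beats Model S1) — no Condorcet loser.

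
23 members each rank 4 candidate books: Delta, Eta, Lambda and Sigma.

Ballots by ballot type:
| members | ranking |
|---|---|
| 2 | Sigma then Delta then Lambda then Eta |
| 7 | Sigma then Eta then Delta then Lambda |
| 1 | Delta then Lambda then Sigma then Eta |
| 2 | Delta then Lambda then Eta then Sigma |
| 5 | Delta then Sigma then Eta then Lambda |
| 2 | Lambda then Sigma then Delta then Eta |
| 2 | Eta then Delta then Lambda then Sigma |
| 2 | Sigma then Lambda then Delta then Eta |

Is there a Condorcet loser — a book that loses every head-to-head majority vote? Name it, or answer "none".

Lambda

Head-to-head results (23 members):
Delta vs Eta: Delta preferred on 2+1+2+5+2+2 = 14 ballots; Delta wins 14–9.
Delta vs Lambda: Delta, 19–4.
Delta vs Sigma: 1+2+5+2 = 10 for Delta, 13 for Sigma — Sigma by 13–10.
Eta vs Lambda: Eta wins 14–9.
Eta–Sigma: Sigma 19–4.
Lambda vs Sigma: 1+2+2+2 = 7 for Lambda, 16 for Sigma — Sigma by 16–7.
Lambda loses to every other book — it is the Condorcet loser.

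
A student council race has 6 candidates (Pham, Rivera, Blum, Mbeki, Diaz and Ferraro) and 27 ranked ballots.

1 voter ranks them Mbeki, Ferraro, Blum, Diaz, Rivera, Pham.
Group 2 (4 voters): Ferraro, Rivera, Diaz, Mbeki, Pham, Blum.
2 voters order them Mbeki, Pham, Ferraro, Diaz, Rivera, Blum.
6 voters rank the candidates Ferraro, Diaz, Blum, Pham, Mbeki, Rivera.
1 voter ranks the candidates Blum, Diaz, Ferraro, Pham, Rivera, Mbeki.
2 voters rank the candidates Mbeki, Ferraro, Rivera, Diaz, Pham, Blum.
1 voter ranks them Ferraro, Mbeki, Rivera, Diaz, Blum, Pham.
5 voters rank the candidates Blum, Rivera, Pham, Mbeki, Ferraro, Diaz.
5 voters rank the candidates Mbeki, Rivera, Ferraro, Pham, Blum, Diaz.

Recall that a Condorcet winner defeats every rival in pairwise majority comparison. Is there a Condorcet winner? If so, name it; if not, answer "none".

Check each pair by majority over 27 ballots:
Pham vs Rivera: Rivera, 18–9.
Pham–Blum: Blum 14–13.
Pham vs Mbeki: Mbeki wins 15–12.
Pham vs Diaz: Diaz, 15–12.
Pham vs Ferraro: Ferraro, 20–7.
Rivera vs Blum: Rivera wins 14–13.
Rivera vs Mbeki: Mbeki, 17–10.
Rivera vs Diaz: Rivera wins 17–10.
Rivera–Ferraro: Ferraro 17–10.
Blum–Mbeki: Mbeki 15–12.
Blum vs Diaz: Diaz, 15–12.
Blum vs Ferraro: Ferraro, 21–6.
Mbeki–Diaz: Mbeki 16–11.
Mbeki vs Ferraro: Mbeki wins 15–12.
Diaz–Ferraro: Ferraro 26–1.
Only Mbeki has no losses; Mbeki is the Condorcet winner.

Mbeki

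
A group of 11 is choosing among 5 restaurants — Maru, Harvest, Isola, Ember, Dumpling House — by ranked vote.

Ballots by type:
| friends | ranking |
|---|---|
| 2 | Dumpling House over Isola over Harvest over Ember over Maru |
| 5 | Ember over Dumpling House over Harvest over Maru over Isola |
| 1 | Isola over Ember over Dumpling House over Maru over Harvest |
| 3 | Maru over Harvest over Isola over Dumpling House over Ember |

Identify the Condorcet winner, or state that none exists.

none

Pairwise majorities:
Maru vs Harvest: Harvest wins 7–4.
Maru vs Isola: Maru, 8–3.
Maru–Ember: Ember 8–3.
Maru–Dumpling House: Dumpling House 8–3.
Harvest vs Isola: Harvest wins 8–3.
Harvest vs Ember: Ember wins 6–5.
Harvest–Dumpling House: Dumpling House 8–3.
Isola vs Ember: Isola wins 6–5.
Isola vs Dumpling House: Dumpling House, 7–4.
Ember vs Dumpling House: Ember, 6–5.
Each restaurant drops at least one matchup (Maru loses to Harvest; Harvest loses to Ember; Isola loses to Maru; Ember loses to Isola; Dumpling House loses to Ember); the cycle Maru → Isola → Ember → Maru rules out a Condorcet winner.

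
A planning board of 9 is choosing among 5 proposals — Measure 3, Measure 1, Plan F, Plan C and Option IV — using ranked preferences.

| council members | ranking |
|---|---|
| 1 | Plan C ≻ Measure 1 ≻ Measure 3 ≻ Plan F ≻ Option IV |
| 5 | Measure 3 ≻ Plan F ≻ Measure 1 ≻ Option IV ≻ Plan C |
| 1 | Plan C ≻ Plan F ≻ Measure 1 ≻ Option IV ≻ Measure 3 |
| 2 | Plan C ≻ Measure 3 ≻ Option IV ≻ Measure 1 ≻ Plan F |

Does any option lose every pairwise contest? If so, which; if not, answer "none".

Plan C

Pairwise majorities:
Measure 3 vs Measure 1: Measure 3 wins 7–2.
Measure 3 vs Plan F: Measure 3 is ranked higher on 1+5+2 = 8 ballots, Plan F on 1. Measure 3 wins 8–1.
Measure 3 vs Plan C: Measure 3 wins 5–4.
Measure 3 vs Option IV: Measure 3 preferred on 1+5+2 = 8 ballots; Measure 3 wins 8–1.
Measure 1 vs Plan F: Plan F wins 6–3.
Measure 1 vs Plan C: Measure 1 wins 5–4.
Measure 1 vs Option IV: 7 to 2, Measure 1.
Plan F vs Plan C: Plan F is ranked higher on 5 ballots, Plan C on 4. Plan F wins 5–4.
Plan F–Option IV: Plan F 7–2.
Plan C vs Option IV: Option IV wins 5–4.
Only Plan C has no wins; Plan C is the Condorcet loser.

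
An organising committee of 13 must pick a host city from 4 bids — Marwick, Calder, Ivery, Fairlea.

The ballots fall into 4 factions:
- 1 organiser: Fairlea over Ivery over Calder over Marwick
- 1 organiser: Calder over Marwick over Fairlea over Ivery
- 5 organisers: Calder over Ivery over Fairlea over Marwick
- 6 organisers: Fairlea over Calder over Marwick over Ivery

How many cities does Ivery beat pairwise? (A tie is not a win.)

0

Ivery against each rival (13 organisers):
Ivery vs Marwick: Marwick, 7–6.
Ivery vs Calder: Ivery is ranked higher on 1 ballot, Calder on 12. Calder wins 12–1.
Ivery vs Fairlea: Fairlea, 8–5.
Ivery beats no one; loses to Marwick, Calder, Fairlea — 0 pairwise wins.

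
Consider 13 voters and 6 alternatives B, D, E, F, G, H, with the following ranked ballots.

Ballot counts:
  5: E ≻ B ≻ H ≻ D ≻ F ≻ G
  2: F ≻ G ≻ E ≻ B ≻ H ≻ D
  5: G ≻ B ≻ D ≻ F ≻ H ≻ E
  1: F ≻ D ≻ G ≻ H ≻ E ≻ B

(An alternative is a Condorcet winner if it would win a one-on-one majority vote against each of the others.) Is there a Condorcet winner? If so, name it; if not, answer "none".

Check each pair by majority over 13 ballots:
B–D: B 12–1.
B–E: E 8–5.
B–F: B 10–3.
B vs G: G, 8–5.
B–H: B 12–1.
D vs E: E wins 7–6.
D–F: D 10–3.
D vs G: G wins 7–6.
D–H: H 7–6.
E vs F: F, 8–5.
E–G: G 8–5.
E vs H: E, 7–6.
F vs G: F, 8–5.
F vs H: F, 8–5.
G–H: G 8–5.
Each alternative drops at least one matchup (B loses to E; D loses to B; E loses to F; F loses to B; G loses to F; H loses to B); the cycle B → F → E → B rules out a Condorcet winner.

none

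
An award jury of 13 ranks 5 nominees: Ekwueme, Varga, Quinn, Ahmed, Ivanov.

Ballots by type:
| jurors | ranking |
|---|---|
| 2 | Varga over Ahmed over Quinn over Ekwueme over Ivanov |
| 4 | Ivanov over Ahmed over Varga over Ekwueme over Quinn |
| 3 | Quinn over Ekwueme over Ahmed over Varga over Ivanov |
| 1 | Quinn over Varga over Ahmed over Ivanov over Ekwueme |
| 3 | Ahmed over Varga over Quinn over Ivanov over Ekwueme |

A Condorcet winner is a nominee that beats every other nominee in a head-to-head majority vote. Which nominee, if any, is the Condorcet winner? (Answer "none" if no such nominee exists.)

Ahmed

Check each pair by majority over 13 ballots:
Ekwueme vs Varga: 3 to 10, Varga.
Ekwueme vs Quinn: 4 to 9, Quinn.
Ekwueme vs Ahmed: 3 for Ekwueme, 10 for Ahmed — Ahmed by 10–3.
Ekwueme vs Ivanov: 5 to 8, Ivanov.
Varga vs Quinn: Varga is ranked higher on 2+4+3 = 9 ballots, Quinn on 4. Varga wins 9–4.
Varga vs Ahmed: Varga is ranked higher on 2+1 = 3 ballots, Ahmed on 10. Ahmed wins 10–3.
Varga vs Ivanov: 9 to 4, Varga.
Quinn vs Ahmed: Quinn is ranked higher on 3+1 = 4 ballots, Ahmed on 9. Ahmed wins 9–4.
Quinn vs Ivanov: Quinn is ranked higher on 2+3+1+3 = 9 ballots, Ivanov on 4. Quinn wins 9–4.
Ahmed vs Ivanov: 2+3+1+3 = 9 for Ahmed, 4 for Ivanov — Ahmed by 9–4.
Ahmed defeats every rival head-to-head and is the Condorcet winner.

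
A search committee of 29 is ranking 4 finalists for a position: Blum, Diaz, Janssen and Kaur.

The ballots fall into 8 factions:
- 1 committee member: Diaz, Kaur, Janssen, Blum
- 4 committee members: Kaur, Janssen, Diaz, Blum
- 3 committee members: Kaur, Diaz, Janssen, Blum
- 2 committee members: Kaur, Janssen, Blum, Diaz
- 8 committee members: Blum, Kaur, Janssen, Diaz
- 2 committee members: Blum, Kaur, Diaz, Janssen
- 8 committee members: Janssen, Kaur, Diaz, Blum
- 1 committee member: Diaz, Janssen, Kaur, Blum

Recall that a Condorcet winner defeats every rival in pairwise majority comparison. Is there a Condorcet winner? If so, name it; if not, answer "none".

Check each pair by majority over 29 ballots:
Blum vs Diaz: Diaz wins 17–12.
Blum–Janssen: Janssen 19–10.
Blum–Kaur: Kaur 19–10.
Diaz–Janssen: Janssen 22–7.
Diaz–Kaur: Kaur 27–2.
Janssen vs Kaur: Kaur wins 20–9.
Kaur beats each of Blum, Diaz, Janssen — Kaur is the Condorcet winner.

Kaur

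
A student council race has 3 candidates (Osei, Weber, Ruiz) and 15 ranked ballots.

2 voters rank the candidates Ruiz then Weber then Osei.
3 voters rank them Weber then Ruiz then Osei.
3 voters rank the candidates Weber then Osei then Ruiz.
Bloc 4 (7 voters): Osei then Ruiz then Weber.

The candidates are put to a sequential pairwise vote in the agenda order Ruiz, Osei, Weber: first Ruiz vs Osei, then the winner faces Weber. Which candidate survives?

Round 1: Ruiz vs Osei — 5–10, Osei advances.
Round 2: Osei vs Weber — 7–8, Weber advances.
Weber survives the agenda.

Weber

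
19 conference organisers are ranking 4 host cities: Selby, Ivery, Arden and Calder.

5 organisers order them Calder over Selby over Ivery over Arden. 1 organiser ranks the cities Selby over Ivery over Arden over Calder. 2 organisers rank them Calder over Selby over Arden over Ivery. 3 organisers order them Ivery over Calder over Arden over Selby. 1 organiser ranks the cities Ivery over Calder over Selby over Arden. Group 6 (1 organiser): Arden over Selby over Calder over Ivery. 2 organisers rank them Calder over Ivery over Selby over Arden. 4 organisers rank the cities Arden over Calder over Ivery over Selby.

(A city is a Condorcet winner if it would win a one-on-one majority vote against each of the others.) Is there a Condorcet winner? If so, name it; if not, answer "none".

Head-to-head results (19 organisers):
Selby vs Ivery: Selby is ranked higher on 5+1+2+1 = 9 ballots, Ivery on 10. Ivery wins 10–9.
Selby vs Arden: 11 to 8, Selby.
Selby vs Calder: Selby preferred on 1+1 = 2 ballots; Calder wins 17–2.
Ivery vs Arden: Ivery preferred on 5+1+3+1+2 = 12 ballots; Ivery wins 12–7.
Ivery vs Calder: 1+3+1 = 5 for Ivery, 14 for Calder — Calder by 14–5.
Arden vs Calder: Arden preferred on 1+1+4 = 6 ballots; Calder wins 13–6.
Calder defeats every rival head-to-head and is the Condorcet winner.

Calder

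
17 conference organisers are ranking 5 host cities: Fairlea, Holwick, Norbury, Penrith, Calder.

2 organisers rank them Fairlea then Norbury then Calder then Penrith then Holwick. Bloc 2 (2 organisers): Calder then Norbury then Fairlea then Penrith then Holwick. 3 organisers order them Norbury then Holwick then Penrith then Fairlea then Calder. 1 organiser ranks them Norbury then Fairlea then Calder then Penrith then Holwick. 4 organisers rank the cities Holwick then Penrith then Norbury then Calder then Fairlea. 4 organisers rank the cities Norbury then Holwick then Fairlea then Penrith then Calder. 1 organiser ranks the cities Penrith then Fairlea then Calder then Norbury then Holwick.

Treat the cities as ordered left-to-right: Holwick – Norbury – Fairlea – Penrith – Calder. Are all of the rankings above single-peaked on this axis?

no

Axis positions: Holwick=1, Norbury=2, Fairlea=3, Penrith=4, Calder=5.
Bloc 1: ranking walks positions 3-2-5-4-1; Calder is ranked above Penrith even though Penrith lies between Calder and the peak Fairlea on the axis — preferences dip and rise again. Not single-peaked.
Bloc 2: ranking walks positions 5-2-3-4-1; Norbury is ranked above Penrith even though Penrith lies between Norbury and the peak Calder on the axis — preferences dip and rise again. Not single-peaked.
Bloc 3: ranking walks positions 2-1-4-3-5; Penrith is ranked above Fairlea even though Fairlea lies between Penrith and the peak Norbury on the axis — preferences dip and rise again. Not single-peaked.
Bloc 4: ranking walks positions 2-3-5-4-1; Calder is ranked above Penrith even though Penrith lies between Calder and the peak Norbury on the axis — preferences dip and rise again. Not single-peaked.
Bloc 5: ranking walks positions 1-4-2-5-3; Penrith is ranked above Norbury even though Norbury lies between Penrith and the peak Holwick on the axis — preferences dip and rise again. Not single-peaked.
Bloc 6 (peak Norbury at position 2): ranking walks positions 2-1-3-4-5, expanding outward from the peak — single-peaked.
Bloc 7 (peak Penrith at position 4): ranking walks positions 4-3-5-2-1, expanding outward from the peak — single-peaked.
Bloc 1 violates single-peakedness, so the profile is not single-peaked on this axis.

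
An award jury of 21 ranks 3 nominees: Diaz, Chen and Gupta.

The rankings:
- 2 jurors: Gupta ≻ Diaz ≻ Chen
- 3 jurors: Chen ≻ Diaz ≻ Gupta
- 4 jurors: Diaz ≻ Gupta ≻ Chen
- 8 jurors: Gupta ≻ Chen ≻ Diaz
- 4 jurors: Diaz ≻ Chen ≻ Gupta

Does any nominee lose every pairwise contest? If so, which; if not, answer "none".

Pairwise majorities:
Diaz–Chen: Chen 11–10.
Diaz vs Gupta: 11 to 10, Diaz.
Chen vs Gupta: Chen preferred on 3+4 = 7 ballots; Gupta wins 14–7.
Each nominee has at least one pairwise win (Diaz beats Gupta; Chen beats Diaz; Gupta beats Chen) — no Condorcet loser.

none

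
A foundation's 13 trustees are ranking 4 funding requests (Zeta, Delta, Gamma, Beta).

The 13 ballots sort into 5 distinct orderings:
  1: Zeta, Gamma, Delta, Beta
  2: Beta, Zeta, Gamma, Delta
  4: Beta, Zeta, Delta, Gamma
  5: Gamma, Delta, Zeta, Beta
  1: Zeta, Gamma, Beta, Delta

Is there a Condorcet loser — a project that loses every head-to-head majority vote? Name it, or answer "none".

Head-to-head results (13 reviewers):
Zeta vs Delta: Zeta is ranked higher on 1+2+4+1 = 8 ballots, Delta on 5. Zeta wins 8–5.
Zeta vs Gamma: Zeta preferred on 1+2+4+1 = 8 ballots; Zeta wins 8–5.
Zeta vs Beta: Zeta preferred on 1+5+1 = 7 ballots; Zeta wins 7–6.
Delta vs Gamma: Gamma, 9–4.
Delta–Beta: Beta 7–6.
Gamma vs Beta: 1+5+1 = 7 for Gamma, 6 for Beta — Gamma by 7–6.
Only Delta has no wins; Delta is the Condorcet loser.

Delta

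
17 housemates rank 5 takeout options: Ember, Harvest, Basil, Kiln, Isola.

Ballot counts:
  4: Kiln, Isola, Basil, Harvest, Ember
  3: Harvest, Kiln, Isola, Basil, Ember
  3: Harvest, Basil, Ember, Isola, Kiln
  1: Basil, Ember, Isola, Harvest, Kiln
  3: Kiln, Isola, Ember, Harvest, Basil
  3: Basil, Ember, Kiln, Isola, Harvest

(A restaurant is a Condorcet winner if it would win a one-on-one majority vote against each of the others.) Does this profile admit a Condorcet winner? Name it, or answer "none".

Kiln

Pairwise majorities:
Ember vs Harvest: 1+3+3 = 7 for Ember, 10 for Harvest — Harvest by 10–7.
Ember vs Basil: Ember preferred on 3 ballots; Basil wins 14–3.
Ember vs Kiln: Ember preferred on 3+1+3 = 7 ballots; Kiln wins 10–7.
Ember vs Isola: Ember is ranked higher on 3+1+3 = 7 ballots, Isola on 10. Isola wins 10–7.
Harvest vs Basil: Harvest is ranked higher on 3+3+3 = 9 ballots, Basil on 8. Harvest wins 9–8.
Harvest vs Kiln: 7 to 10, Kiln.
Harvest vs Isola: Harvest preferred on 3+3 = 6 ballots; Isola wins 11–6.
Basil vs Kiln: 7 to 10, Kiln.
Basil vs Isola: Basil preferred on 3+1+3 = 7 ballots; Isola wins 10–7.
Kiln vs Isola: Kiln is ranked higher on 4+3+3+3 = 13 ballots, Isola on 4. Kiln wins 13–4.
Kiln wins every pairwise contest, so Kiln is the Condorcet winner.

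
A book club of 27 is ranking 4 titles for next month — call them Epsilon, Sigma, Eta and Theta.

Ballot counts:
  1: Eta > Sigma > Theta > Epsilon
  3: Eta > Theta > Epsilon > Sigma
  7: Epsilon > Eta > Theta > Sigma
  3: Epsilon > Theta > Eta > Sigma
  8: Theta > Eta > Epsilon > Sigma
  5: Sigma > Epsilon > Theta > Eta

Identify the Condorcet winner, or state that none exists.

Epsilon

Check each pair by majority over 27 ballots:
Epsilon vs Sigma: Epsilon, 21–6.
Epsilon vs Eta: Epsilon wins 15–12.
Epsilon–Theta: Epsilon 15–12.
Sigma vs Eta: Eta, 22–5.
Sigma–Theta: Theta 21–6.
Eta–Theta: Theta 16–11.
Epsilon defeats every rival head-to-head and is the Condorcet winner.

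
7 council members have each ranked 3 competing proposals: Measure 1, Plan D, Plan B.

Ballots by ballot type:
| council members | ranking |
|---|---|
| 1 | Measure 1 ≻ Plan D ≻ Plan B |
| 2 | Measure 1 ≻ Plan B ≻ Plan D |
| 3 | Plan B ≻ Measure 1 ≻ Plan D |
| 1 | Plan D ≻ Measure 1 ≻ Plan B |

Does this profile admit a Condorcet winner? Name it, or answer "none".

Check each pair by majority over 7 ballots:
Measure 1 vs Plan D: Measure 1 is ranked higher on 1+2+3 = 6 ballots, Plan D on 1. Measure 1 wins 6–1.
Measure 1 vs Plan B: Measure 1 preferred on 1+2+1 = 4 ballots; Measure 1 wins 4–3.
Plan D vs Plan B: Plan D is ranked higher on 1+1 = 2 ballots, Plan B on 5. Plan B wins 5–2.
Measure 1 beats each of Plan D, Plan B — Measure 1 is the Condorcet winner.

Measure 1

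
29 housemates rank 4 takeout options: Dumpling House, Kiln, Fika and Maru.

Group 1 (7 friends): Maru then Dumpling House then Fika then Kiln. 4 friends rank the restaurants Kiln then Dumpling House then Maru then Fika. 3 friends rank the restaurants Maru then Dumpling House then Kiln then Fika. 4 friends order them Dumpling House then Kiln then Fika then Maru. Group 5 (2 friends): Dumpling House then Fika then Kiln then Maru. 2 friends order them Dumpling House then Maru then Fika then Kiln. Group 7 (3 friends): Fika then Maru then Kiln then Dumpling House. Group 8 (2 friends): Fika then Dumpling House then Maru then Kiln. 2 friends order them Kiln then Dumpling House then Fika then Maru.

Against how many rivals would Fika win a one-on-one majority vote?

1

Fika against each rival (29 friends):
Fika vs Dumpling House: Fika preferred on 3+2 = 5 ballots; Dumpling House wins 24–5.
Fika vs Kiln: Fika, 16–13.
Fika vs Maru: Maru, 16–13.
Fika beats Kiln; loses to Dumpling House, Maru — 1 pairwise win.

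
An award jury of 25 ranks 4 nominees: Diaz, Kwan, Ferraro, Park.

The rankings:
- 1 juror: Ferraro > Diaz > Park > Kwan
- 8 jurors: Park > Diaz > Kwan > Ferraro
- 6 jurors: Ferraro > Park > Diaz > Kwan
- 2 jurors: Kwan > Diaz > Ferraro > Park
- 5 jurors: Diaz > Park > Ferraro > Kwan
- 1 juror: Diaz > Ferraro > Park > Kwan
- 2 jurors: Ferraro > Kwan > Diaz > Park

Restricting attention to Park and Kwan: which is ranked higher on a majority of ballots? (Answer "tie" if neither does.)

Park

Ballots ranking Park above Kwan: 1 + 8 + 6 + 5 + 1 = 21.
Ballots ranking Kwan above Park: 25 − 21 = 4.
Park wins the head-to-head 21–4.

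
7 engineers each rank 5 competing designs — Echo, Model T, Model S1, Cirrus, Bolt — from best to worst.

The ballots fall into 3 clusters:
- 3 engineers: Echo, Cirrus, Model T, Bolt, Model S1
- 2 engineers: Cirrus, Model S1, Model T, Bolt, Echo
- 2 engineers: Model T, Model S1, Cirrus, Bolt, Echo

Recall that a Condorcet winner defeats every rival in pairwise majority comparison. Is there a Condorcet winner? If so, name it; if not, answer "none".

Head-to-head results (7 engineers):
Echo vs Model T: Model T, 4–3.
Echo vs Model S1: Model S1, 4–3.
Echo–Cirrus: Cirrus 4–3.
Echo vs Bolt: Bolt, 4–3.
Model T–Model S1: Model T 5–2.
Model T–Cirrus: Cirrus 5–2.
Model T vs Bolt: Model T wins 7–0.
Model S1 vs Cirrus: Cirrus wins 5–2.
Model S1–Bolt: Model S1 4–3.
Cirrus vs Bolt: Cirrus, 7–0.
Cirrus beats each of Echo, Model T, Model S1, Bolt — Cirrus is the Condorcet winner.

Cirrus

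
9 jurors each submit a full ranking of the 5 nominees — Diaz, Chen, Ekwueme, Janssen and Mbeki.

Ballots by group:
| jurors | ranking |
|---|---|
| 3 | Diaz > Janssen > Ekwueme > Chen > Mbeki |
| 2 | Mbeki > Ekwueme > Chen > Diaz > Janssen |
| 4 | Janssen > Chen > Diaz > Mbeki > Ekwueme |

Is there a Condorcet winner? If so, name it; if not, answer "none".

none

Pairwise majorities:
Diaz vs Chen: 3 to 6, Chen.
Diaz vs Ekwueme: Diaz preferred on 3+4 = 7 ballots; Diaz wins 7–2.
Diaz vs Janssen: Diaz, 5–4.
Diaz–Mbeki: Diaz 7–2.
Chen vs Ekwueme: Chen preferred on 4 ballots; Ekwueme wins 5–4.
Chen vs Janssen: Janssen, 7–2.
Chen vs Mbeki: Chen wins 7–2.
Ekwueme vs Janssen: Janssen, 7–2.
Ekwueme vs Mbeki: 3 for Ekwueme, 6 for Mbeki — Mbeki by 6–3.
Janssen–Mbeki: Janssen 7–2.
Every nominee loses at least once (Diaz loses to Chen; Chen loses to Ekwueme; Ekwueme loses to Diaz; Janssen loses to Diaz; Mbeki loses to Diaz). The majority relation contains the cycle Diaz beats Ekwueme beats Chen beats Diaz, so there is no Condorcet winner.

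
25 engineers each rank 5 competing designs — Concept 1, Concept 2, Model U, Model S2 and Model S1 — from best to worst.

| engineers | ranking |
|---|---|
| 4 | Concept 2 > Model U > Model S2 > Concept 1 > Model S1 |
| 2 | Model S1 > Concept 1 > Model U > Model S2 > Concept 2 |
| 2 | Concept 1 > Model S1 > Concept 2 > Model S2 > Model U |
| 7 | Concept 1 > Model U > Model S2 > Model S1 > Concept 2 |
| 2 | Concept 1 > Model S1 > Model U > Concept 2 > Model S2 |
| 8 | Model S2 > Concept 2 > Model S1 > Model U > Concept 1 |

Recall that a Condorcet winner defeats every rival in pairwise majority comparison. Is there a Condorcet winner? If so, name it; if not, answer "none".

Concept 1

Check each pair by majority over 25 ballots:
Concept 1 vs Concept 2: 13 to 12, Concept 1.
Concept 1 vs Model U: Concept 1 preferred on 2+2+7+2 = 13 ballots; Concept 1 wins 13–12.
Concept 1 vs Model S2: Concept 1 is ranked higher on 2+2+7+2 = 13 ballots, Model S2 on 12. Concept 1 wins 13–12.
Concept 1 vs Model S1: 4+2+7+2 = 15 for Concept 1, 10 for Model S1 — Concept 1 by 15–10.
Concept 2 vs Model U: 4+2+8 = 14 for Concept 2, 11 for Model U — Concept 2 by 14–11.
Concept 2 vs Model S2: 8 to 17, Model S2.
Concept 2 vs Model S1: Concept 2 preferred on 4+8 = 12 ballots; Model S1 wins 13–12.
Model U vs Model S2: Model U is ranked higher on 4+2+7+2 = 15 ballots, Model S2 on 10. Model U wins 15–10.
Model U vs Model S1: Model U preferred on 4+7 = 11 ballots; Model S1 wins 14–11.
Model S2 vs Model S1: Model S2 preferred on 4+7+8 = 19 ballots; Model S2 wins 19–6.
Concept 1 beats each of Concept 2, Model U, Model S2, Model S1 — Concept 1 is the Condorcet winner.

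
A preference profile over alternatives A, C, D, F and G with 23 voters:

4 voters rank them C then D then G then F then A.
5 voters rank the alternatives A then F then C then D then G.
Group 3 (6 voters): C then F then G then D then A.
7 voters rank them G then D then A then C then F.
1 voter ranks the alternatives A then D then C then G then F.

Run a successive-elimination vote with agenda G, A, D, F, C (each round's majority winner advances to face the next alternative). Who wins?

Round 1: G vs A — 17–6, G advances.
Round 2: G vs D — 13–10, G advances.
Round 3: G vs F — 12–11, G advances.
Round 4: G vs C — 7–16, C advances.
The agenda winner is C.

C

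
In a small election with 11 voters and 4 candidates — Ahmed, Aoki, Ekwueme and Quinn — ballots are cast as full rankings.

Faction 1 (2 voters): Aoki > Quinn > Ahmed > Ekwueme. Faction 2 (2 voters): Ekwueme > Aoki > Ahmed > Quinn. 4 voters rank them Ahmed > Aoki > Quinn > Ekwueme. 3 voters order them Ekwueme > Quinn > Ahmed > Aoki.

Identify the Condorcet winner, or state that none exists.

Check each pair by majority over 11 ballots:
Ahmed vs Aoki: Ahmed wins 7–4.
Ahmed vs Ekwueme: Ahmed, 6–5.
Ahmed vs Quinn: Ahmed, 6–5.
Aoki vs Ekwueme: Aoki wins 6–5.
Aoki–Quinn: Aoki 8–3.
Ekwueme–Quinn: Quinn 6–5.
Only Ahmed has no losses; Ahmed is the Condorcet winner.

Ahmed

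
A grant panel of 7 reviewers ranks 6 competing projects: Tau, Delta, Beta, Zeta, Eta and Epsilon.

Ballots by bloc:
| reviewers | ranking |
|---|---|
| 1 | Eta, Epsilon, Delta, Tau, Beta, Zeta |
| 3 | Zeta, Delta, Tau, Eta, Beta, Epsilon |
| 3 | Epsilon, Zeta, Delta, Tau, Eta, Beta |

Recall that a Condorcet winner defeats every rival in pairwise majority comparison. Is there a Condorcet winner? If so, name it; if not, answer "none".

Head-to-head results (7 reviewers):
Tau vs Delta: 0 for Tau, 7 for Delta — Delta by 7–0.
Tau vs Beta: Tau is ranked higher on 1+3+3 = 7 ballots, Beta on 0. Tau wins 7–0.
Tau vs Zeta: 1 to 6, Zeta.
Tau vs Eta: 3+3 = 6 for Tau, 1 for Eta — Tau by 6–1.
Tau vs Epsilon: 3 for Tau, 4 for Epsilon — Epsilon by 4–3.
Delta vs Beta: Delta preferred on 1+3+3 = 7 ballots; Delta wins 7–0.
Delta vs Zeta: 1 for Delta, 6 for Zeta — Zeta by 6–1.
Delta vs Eta: Delta is ranked higher on 3+3 = 6 ballots, Eta on 1. Delta wins 6–1.
Delta vs Epsilon: 3 for Delta, 4 for Epsilon — Epsilon by 4–3.
Beta vs Zeta: Beta preferred on 1 ballot; Zeta wins 6–1.
Beta vs Eta: 0 for Beta, 7 for Eta — Eta by 7–0.
Beta vs Epsilon: 3 to 4, Epsilon.
Zeta vs Eta: 3+3 = 6 for Zeta, 1 for Eta — Zeta by 6–1.
Zeta vs Epsilon: 3 to 4, Epsilon.
Eta vs Epsilon: 4 to 3, Eta.
Each project drops at least one matchup (Tau loses to Delta; Delta loses to Zeta; Beta loses to Tau; Zeta loses to Epsilon; Eta loses to Tau; Epsilon loses to Eta); the cycle Tau > Eta > Epsilon > Tau rules out a Condorcet winner.

none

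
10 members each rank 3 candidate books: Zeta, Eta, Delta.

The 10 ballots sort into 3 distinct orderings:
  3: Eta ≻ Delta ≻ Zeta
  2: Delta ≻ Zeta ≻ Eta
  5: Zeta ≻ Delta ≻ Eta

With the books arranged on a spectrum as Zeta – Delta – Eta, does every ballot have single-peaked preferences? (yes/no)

Axis positions: Zeta=1, Delta=2, Eta=3.
Group 1 (peak Eta at position 3): ranking walks positions 3-2-1, expanding outward from the peak — single-peaked.
Group 2 (peak Delta at position 2): ranking walks positions 2-1-3, expanding outward from the peak — single-peaked.
Group 3 (peak Zeta at position 1): ranking walks positions 1-2-3, expanding outward from the peak — single-peaked.
Every ranking is single-peaked on this axis.

yes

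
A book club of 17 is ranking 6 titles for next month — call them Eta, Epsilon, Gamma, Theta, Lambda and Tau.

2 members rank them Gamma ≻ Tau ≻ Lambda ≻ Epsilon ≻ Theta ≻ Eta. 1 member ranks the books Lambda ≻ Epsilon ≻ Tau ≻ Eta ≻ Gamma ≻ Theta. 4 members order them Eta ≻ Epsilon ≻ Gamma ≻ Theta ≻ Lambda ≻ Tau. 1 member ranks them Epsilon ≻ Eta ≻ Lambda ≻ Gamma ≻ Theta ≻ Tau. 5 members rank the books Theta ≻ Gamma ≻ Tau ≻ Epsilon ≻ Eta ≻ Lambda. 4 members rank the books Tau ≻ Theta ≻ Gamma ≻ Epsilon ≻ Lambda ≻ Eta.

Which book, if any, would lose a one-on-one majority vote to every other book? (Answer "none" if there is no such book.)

Pairwise majorities:
Eta vs Epsilon: Epsilon wins 13–4.
Eta vs Gamma: Gamma, 11–6.
Eta–Theta: Theta 11–6.
Eta vs Lambda: Eta wins 10–7.
Eta vs Tau: Tau, 12–5.
Epsilon vs Gamma: Gamma, 11–6.
Epsilon vs Theta: 2+1+4+1 = 8 for Epsilon, 9 for Theta — Theta by 9–8.
Epsilon vs Lambda: Epsilon, 14–3.
Epsilon vs Tau: Epsilon preferred on 1+4+1 = 6 ballots; Tau wins 11–6.
Gamma vs Theta: Gamma is ranked higher on 2+1+4+1 = 8 ballots, Theta on 9. Theta wins 9–8.
Gamma–Lambda: Gamma 15–2.
Gamma vs Tau: Gamma wins 12–5.
Theta–Lambda: Theta 13–4.
Theta–Tau: Theta 10–7.
Lambda vs Tau: Tau wins 11–6.
Only Lambda has no wins; Lambda is the Condorcet loser.

Lambda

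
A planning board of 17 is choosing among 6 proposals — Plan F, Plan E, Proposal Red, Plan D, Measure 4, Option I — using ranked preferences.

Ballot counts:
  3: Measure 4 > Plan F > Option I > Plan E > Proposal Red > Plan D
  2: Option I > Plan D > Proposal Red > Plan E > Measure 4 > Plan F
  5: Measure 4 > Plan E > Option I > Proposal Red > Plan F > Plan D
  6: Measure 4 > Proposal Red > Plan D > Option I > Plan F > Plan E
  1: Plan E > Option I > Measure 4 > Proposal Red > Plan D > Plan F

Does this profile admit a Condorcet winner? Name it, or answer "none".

Measure 4

Pairwise majorities:
Plan F vs Plan E: 9 to 8, Plan F.
Plan F vs Proposal Red: Plan F preferred on 3 ballots; Proposal Red wins 14–3.
Plan F vs Plan D: Plan F is ranked higher on 3+5 = 8 ballots, Plan D on 9. Plan D wins 9–8.
Plan F vs Measure 4: Plan F is ranked higher on 0 ballots, Measure 4 on 17. Measure 4 wins 17–0.
Plan F vs Option I: Plan F preferred on 3 ballots; Option I wins 14–3.
Plan E vs Proposal Red: Plan E preferred on 3+5+1 = 9 ballots; Plan E wins 9–8.
Plan E vs Plan D: 9 to 8, Plan E.
Plan E vs Measure 4: 2+1 = 3 for Plan E, 14 for Measure 4 — Measure 4 by 14–3.
Plan E vs Option I: Plan E preferred on 5+1 = 6 ballots; Option I wins 11–6.
Proposal Red vs Plan D: 15 to 2, Proposal Red.
Proposal Red vs Measure 4: 2 for Proposal Red, 15 for Measure 4 — Measure 4 by 15–2.
Proposal Red vs Option I: Proposal Red preferred on 6 ballots; Option I wins 11–6.
Plan D vs Measure 4: 2 to 15, Measure 4.
Plan D vs Option I: Plan D is ranked higher on 6 ballots, Option I on 11. Option I wins 11–6.
Measure 4 vs Option I: Measure 4 preferred on 3+5+6 = 14 ballots; Measure 4 wins 14–3.
Measure 4 beats each of Plan F, Plan E, Proposal Red, Plan D, Option I — Measure 4 is the Condorcet winner.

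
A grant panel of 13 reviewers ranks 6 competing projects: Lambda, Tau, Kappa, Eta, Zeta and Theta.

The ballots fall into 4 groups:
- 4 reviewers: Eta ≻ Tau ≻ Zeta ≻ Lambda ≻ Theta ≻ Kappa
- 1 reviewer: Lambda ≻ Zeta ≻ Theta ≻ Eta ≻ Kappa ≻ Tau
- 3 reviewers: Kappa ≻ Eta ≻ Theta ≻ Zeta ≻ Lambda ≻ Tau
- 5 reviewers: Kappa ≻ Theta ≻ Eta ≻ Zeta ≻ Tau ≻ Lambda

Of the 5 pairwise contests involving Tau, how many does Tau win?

Tau against each rival (13 reviewers):
Tau vs Lambda: 9 to 4, Tau.
Tau vs Kappa: Kappa, 9–4.
Tau vs Eta: Eta, 13–0.
Tau vs Zeta: Zeta wins 9–4.
Tau vs Theta: Theta, 9–4.
Tau beats Lambda; loses to Kappa, Eta, Zeta, Theta — 1 pairwise win.

1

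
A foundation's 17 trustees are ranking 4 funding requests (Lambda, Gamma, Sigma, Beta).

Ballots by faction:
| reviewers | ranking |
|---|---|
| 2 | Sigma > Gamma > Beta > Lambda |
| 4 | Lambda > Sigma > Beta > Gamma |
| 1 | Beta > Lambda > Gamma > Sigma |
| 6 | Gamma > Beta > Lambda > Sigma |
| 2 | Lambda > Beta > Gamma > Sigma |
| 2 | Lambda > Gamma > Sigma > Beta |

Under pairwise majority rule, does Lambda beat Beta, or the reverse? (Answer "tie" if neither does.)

Ballots ranking Lambda above Beta: 4 + 2 + 2 = 8.
Ballots ranking Beta above Lambda: 17 − 8 = 9.
Beta wins the head-to-head 9–8.

Beta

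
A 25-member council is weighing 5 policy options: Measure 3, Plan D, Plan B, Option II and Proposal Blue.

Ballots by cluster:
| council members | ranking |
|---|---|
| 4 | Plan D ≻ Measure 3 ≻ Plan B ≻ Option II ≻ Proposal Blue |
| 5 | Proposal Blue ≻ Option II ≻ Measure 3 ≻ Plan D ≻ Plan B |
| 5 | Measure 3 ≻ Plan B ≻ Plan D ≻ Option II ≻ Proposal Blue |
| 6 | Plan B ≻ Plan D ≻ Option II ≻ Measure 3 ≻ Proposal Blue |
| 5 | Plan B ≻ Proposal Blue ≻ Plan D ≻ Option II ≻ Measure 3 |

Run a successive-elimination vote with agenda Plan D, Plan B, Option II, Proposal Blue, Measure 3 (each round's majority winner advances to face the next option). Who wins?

Measure 3

Round 1: Plan D vs Plan B — 9–16, Plan B advances.
Round 2: Plan B vs Option II — 20–5, Plan B advances.
Round 3: Plan B vs Proposal Blue — 20–5, Plan B advances.
Round 4: Plan B vs Measure 3 — 11–14, Measure 3 advances.
The agenda winner is Measure 3.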